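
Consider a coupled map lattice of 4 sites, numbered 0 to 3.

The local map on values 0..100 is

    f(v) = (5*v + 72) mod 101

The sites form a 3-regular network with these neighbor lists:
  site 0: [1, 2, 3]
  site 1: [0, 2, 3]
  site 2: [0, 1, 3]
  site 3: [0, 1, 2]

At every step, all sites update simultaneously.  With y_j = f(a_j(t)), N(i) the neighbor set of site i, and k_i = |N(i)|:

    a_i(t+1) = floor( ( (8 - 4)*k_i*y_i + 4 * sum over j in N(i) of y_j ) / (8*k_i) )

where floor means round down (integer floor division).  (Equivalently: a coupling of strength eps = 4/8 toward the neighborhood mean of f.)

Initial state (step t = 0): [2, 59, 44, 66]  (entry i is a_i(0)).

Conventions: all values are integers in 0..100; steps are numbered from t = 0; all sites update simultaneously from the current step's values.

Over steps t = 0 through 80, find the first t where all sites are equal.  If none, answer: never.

Simulating step by step:
t=0: [2, 59, 44, 66]  (not all equal)
t=1: [83, 77, 85, 88]  (not all equal)
t=2: [67, 57, 70, 41]  (not all equal)
t=3: [26, 43, 31, 50]  (not all equal)
t=4: [21, 49, 29, 27]  (not all equal)
t=5: [43, 23, 23, 20]  (not all equal)
t=6: [83, 83, 83, 78]  (not all equal)
t=7: [78, 78, 78, 70]  (not all equal)
t=8: [51, 51, 51, 38]  (not all equal)
t=9: [30, 30, 30, 42]  (not all equal)
t=10: [30, 30, 30, 50]  (not all equal)
t=11: [19, 19, 19, 19]  (all equal)

Answer: 11
Key observation: Synchronization is absorbing here: once all sites are equal they stay equal, and step 11 is the first all-equal step.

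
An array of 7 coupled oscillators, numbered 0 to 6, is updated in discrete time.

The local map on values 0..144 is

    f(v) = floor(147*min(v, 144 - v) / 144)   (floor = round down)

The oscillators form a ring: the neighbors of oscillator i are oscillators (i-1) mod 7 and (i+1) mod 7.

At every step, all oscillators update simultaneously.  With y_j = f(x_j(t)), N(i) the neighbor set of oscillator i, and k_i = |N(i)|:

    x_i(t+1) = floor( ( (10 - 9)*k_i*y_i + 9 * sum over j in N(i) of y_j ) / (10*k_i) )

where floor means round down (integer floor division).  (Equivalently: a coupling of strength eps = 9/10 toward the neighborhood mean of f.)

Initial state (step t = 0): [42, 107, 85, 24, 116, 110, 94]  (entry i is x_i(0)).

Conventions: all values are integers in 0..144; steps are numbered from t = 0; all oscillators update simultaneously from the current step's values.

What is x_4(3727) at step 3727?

Simulating step by step:
t=0: [42, 107, 85, 24, 116, 110, 94]
t=1: [43, 49, 33, 42, 28, 38, 39]
t=2: [44, 39, 44, 31, 38, 33, 40]
t=3: [39, 43, 35, 40, 32, 38, 38]
t=4: [40, 37, 40, 34, 38, 35, 38]
t=5: [37, 39, 35, 38, 34, 37, 37]
t=6: [37, 36, 38, 34, 37, 35, 37]
t=7: [36, 37, 35, 37, 34, 36, 36]
t=8: [36, 35, 36, 34, 36, 35, 36]
t=9: [35, 35, 34, 35, 34, 35, 35]
t=10: [35, 34, 34, 34, 34, 34, 35]
t=11: [34, 34, 34, 34, 34, 34, 34]
t=12: [34, 34, 34, 34, 34, 34, 34]

Answer: x_4(3727) = 34
Key observation: The state at step 11, [34, 34, 34, 34, 34, 34, 34], reappears at step 12: the system is in a cycle of period 1 from step 11 on.  Therefore the state at step 3727 equals the state at step 11 + ((3727 - 11) mod 1) = 11, which is [34, 34, 34, 34, 34, 34, 34].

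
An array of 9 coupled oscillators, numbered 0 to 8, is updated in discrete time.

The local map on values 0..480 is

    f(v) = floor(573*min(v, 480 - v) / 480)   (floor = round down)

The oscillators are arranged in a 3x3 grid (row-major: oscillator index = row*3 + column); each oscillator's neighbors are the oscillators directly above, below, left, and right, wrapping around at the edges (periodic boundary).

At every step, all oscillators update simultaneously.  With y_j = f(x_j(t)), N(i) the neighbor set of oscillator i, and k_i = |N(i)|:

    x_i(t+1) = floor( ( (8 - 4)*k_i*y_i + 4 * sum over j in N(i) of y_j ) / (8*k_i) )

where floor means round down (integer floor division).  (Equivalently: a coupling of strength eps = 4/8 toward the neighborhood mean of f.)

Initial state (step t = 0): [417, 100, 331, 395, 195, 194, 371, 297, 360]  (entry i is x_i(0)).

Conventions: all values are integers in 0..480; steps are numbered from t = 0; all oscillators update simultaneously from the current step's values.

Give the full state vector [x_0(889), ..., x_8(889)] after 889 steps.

Simulating step by step:
t=0: [417, 100, 331, 395, 195, 194, 371, 297, 360]
t=1: [103, 147, 159, 134, 199, 197, 132, 187, 166]
t=2: [146, 183, 185, 173, 217, 215, 166, 207, 199]
t=3: [192, 221, 220, 213, 245, 243, 207, 237, 233]
t=4: [242, 263, 262, 256, 275, 275, 253, 274, 273]
t=5: [274, 258, 259, 263, 248, 249, 265, 250, 250]
t=6: [252, 264, 263, 261, 272, 271, 259, 270, 270]
t=7: [266, 257, 258, 259, 251, 251, 260, 252, 252]
t=8: [259, 266, 265, 264, 270, 270, 263, 270, 270]
t=9: [259, 254, 255, 256, 251, 251, 257, 251, 251]
t=10: [265, 269, 268, 267, 271, 271, 267, 271, 271]
t=11: [254, 251, 252, 253, 249, 250, 253, 249, 250]
t=12: [270, 272, 272, 271, 274, 273, 271, 274, 273]
t=13: [249, 247, 248, 248, 246, 247, 248, 246, 247]
t=14: [275, 277, 276, 276, 278, 277, 276, 278, 277]
t=15: [243, 242, 242, 242, 241, 242, 242, 241, 242]
t=16: [283, 284, 283, 283, 284, 284, 283, 284, 284]
t=17: [234, 233, 234, 234, 233, 233, 234, 233, 233]
t=18: [278, 278, 278, 278, 278, 278, 278, 278, 278]
t=19: [241, 241, 241, 241, 241, 241, 241, 241, 241]
t=20: [285, 285, 285, 285, 285, 285, 285, 285, 285]
t=21: [232, 232, 232, 232, 232, 232, 232, 232, 232]
t=22: [276, 276, 276, 276, 276, 276, 276, 276, 276]
t=23: [243, 243, 243, 243, 243, 243, 243, 243, 243]
t=24: [282, 282, 282, 282, 282, 282, 282, 282, 282]
t=25: [236, 236, 236, 236, 236, 236, 236, 236, 236]
t=26: [281, 281, 281, 281, 281, 281, 281, 281, 281]
t=27: [237, 237, 237, 237, 237, 237, 237, 237, 237]
t=28: [282, 282, 282, 282, 282, 282, 282, 282, 282]

Answer: [236, 236, 236, 236, 236, 236, 236, 236, 236]
Key observation: The state at step 24, [282, 282, 282, 282, 282, 282, 282, 282, 282], reappears at step 28: the system is in a cycle of period 4 from step 24 on.  Therefore the state at step 889 equals the state at step 24 + ((889 - 24) mod 4) = 25, which is [236, 236, 236, 236, 236, 236, 236, 236, 236].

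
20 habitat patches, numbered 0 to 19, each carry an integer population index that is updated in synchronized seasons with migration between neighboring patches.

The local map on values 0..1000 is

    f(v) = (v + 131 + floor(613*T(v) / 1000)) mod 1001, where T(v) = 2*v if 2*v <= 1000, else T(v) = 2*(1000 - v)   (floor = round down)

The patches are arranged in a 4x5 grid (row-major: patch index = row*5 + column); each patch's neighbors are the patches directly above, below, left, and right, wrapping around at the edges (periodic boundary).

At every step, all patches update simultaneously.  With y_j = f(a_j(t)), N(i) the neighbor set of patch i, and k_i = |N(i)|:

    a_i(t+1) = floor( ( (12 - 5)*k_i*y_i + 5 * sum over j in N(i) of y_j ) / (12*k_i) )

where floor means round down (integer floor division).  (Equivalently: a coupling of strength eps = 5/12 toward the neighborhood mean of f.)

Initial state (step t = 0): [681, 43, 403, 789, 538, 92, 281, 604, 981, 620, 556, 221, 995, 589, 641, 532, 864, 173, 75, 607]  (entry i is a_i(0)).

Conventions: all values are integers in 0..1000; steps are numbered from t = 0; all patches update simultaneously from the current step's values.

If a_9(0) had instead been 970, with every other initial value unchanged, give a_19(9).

Simulating step by step:
t=0: [681, 43, 403, 789, 538, 92, 281, 604, 981, 970, 556, 221, 995, 589, 641, 532, 864, 173, 75, 607]
t=1: [225, 251, 134, 175, 212, 333, 587, 236, 156, 174, 280, 495, 240, 210, 207, 221, 259, 365, 291, 228]
t=2: [658, 609, 542, 541, 591, 730, 385, 569, 517, 567, 681, 379, 640, 610, 606, 647, 671, 818, 734, 642]
t=3: [208, 297, 224, 228, 220, 280, 744, 306, 233, 223, 283, 735, 288, 216, 217, 207, 282, 187, 197, 210]
t=4: [633, 687, 657, 629, 617, 665, 374, 706, 658, 640, 667, 368, 675, 627, 628, 627, 662, 603, 581, 598]
t=5: [210, 282, 207, 213, 215, 285, 723, 278, 207, 210, 284, 718, 282, 213, 213, 212, 285, 215, 220, 218]
t=6: [633, 665, 628, 604, 607, 670, 368, 659, 611, 616, 670, 370, 666, 621, 621, 636, 671, 640, 615, 613]
t=7: [211, 284, 212, 217, 217, 283, 717, 285, 215, 214, 284, 719, 284, 214, 214, 210, 283, 210, 216, 216]
t=8: [634, 669, 636, 611, 611, 668, 371, 671, 625, 623, 669, 370, 670, 623, 623, 633, 667, 633, 609, 609]
t=9: [210, 284, 210, 216, 216, 284, 720, 284, 213, 214, 284, 719, 284, 214, 214, 211, 284, 211, 216, 216]

Answer: a_19(9) = 216
Key observation: This trace re-runs the system from the modified initial state.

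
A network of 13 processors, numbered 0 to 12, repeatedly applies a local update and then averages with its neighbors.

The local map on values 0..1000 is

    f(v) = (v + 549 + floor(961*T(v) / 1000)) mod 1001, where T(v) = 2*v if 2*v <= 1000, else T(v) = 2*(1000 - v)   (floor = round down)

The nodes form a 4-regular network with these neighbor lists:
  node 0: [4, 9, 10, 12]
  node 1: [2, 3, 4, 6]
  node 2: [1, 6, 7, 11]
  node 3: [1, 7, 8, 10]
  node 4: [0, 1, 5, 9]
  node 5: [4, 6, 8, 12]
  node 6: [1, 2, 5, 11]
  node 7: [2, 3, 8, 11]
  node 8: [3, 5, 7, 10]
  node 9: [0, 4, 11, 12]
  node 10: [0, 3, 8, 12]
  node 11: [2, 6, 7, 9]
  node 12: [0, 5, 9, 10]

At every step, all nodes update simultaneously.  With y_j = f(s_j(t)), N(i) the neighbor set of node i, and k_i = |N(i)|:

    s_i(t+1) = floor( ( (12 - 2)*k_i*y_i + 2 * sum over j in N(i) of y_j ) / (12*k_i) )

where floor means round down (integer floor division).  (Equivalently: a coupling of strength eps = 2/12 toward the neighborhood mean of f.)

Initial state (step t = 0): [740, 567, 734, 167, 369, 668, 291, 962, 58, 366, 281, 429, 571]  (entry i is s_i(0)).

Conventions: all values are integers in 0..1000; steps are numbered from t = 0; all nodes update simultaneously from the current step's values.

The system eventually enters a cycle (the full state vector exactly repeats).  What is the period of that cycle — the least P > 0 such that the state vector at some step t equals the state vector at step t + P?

Simulating step by step:
t=0: [740, 567, 734, 167, 369, 668, 291, 962, 58, 366, 281, 429, 571]
t=1: [762, 866, 774, 138, 655, 823, 473, 583, 675, 645, 410, 767, 895]
t=2: [769, 705, 767, 926, 847, 729, 895, 914, 845, 855, 755, 780, 665]
t=3: [758, 795, 753, 634, 701, 784, 667, 639, 692, 694, 765, 738, 838]
t=4: [772, 753, 781, 871, 814, 756, 839, 870, 829, 820, 769, 796, 710]
t=5: [756, 763, 743, 676, 724, 765, 706, 674, 706, 720, 756, 731, 804]
t=6: [772, 773, 787, 838, 797, 768, 812, 841, 817, 800, 775, 799, 736]
t=7: [757, 751, 741, 702, 737, 757, 725, 698, 717, 735, 752, 731, 784]
t=8: [772, 780, 788, 817, 788, 774, 797, 822, 806, 789, 777, 796, 752]
t=9: [757, 747, 741, 719, 744, 754, 736, 715, 727, 743, 751, 735, 772]
t=10: [772, 782, 787, 804, 782, 775, 789, 807, 797, 782, 778, 792, 761]
t=11: [757, 746, 743, 730, 748, 753, 742, 726, 735, 748, 751, 739, 765]
t=12: [772, 782, 784, 794, 779, 775, 784, 798, 791, 779, 777, 787, 766]
t=13: [757, 747, 746, 738, 751, 754, 747, 735, 740, 751, 752, 744, 761]
t=14: [772, 781, 782, 788, 776, 774, 780, 790, 786, 776, 776, 783, 769]
t=15: [757, 748, 747, 743, 754, 755, 750, 741, 745, 754, 753, 748, 759]
t=16: [772, 779, 781, 783, 774, 773, 778, 785, 782, 774, 775, 779, 770]
t=17: [757, 751, 749, 748, 755, 756, 752, 746, 748, 756, 754, 750, 759]
t=18: [772, 777, 778, 779, 773, 772, 776, 781, 779, 772, 774, 777, 770]
t=19: [757, 753, 752, 751, 756, 757, 754, 749, 751, 757, 755, 753, 759]
t=20: [771, 774, 775, 776, 772, 772, 774, 778, 776, 772, 773, 775, 770]
t=21: [758, 755, 754, 754, 757, 757, 756, 752, 754, 758, 756, 755, 759]
t=22: [771, 773, 773, 773, 771, 772, 772, 775, 773, 771, 772, 773, 770]
t=23: [759, 757, 756, 756, 758, 758, 757, 755, 757, 758, 758, 757, 759]
t=24: [770, 771, 772, 772, 771, 771, 771, 772, 771, 770, 771, 772, 770]
t=25: [759, 758, 758, 758, 759, 759, 758, 758, 758, 759, 759, 758, 759]
t=26: [770, 770, 771, 770, 770, 770, 770, 771, 770, 770, 770, 770, 770]
t=27: [760, 759, 759, 759, 760, 760, 759, 759, 759, 760, 760, 759, 760]
t=28: [769, 769, 770, 769, 769, 769, 769, 770, 769, 769, 769, 769, 769]
t=29: [760, 760, 760, 760, 760, 760, 760, 760, 760, 760, 760, 760, 760]
t=30: [769, 769, 769, 769, 769, 769, 769, 769, 769, 769, 769, 769, 769]
t=31: [760, 760, 760, 760, 760, 760, 760, 760, 760, 760, 760, 760, 760]

Answer: 2
Key observation: The state at step 29, [760, 760, 760, 760, 760, 760, 760, 760, 760, 760, 760, 760, 760], reappears at step 31 — and no state repeats earlier — so the cycle the system enters has period 2.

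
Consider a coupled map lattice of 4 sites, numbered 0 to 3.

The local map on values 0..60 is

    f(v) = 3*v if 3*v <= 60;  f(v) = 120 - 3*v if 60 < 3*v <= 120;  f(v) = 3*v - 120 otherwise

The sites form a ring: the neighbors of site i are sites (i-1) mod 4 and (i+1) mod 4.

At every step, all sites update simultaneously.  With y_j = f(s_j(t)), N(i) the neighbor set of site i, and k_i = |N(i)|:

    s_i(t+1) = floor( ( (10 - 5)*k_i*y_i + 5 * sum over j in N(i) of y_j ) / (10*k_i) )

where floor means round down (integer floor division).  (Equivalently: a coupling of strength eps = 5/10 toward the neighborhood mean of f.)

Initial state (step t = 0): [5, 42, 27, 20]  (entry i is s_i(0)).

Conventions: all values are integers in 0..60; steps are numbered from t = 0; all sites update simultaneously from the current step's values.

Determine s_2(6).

Answer: s_2(6) = 16

Derivation:
t=0: [5, 42, 27, 20]
t=1: [24, 16, 36, 43]
t=2: [38, 39, 20, 19]
t=3: [18, 18, 45, 45]
t=4: [44, 44, 24, 24]
t=5: [21, 21, 39, 39]
t=6: [43, 43, 16, 16]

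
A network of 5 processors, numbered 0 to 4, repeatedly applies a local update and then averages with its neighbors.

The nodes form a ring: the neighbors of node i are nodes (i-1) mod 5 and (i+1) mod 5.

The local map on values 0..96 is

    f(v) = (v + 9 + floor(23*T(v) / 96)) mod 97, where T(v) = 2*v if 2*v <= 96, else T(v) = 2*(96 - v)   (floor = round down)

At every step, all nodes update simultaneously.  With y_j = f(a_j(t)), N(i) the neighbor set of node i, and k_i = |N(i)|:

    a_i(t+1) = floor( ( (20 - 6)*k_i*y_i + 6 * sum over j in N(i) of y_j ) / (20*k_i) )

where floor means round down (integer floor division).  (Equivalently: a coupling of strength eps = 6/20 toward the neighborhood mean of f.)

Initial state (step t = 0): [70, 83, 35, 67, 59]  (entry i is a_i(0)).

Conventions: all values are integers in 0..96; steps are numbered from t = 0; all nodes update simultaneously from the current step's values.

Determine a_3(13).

Answer: a_3(13) = 34

Derivation:
t=0: [70, 83, 35, 67, 59]
t=1: [76, 23, 55, 84, 86]
t=2: [72, 56, 64, 13, 15]
t=3: [81, 85, 78, 37, 39]
t=4: [10, 15, 76, 68, 55]
t=5: [33, 39, 83, 89, 75]
t=6: [63, 54, 11, 17, 74]
t=7: [87, 74, 35, 41, 83]
t=8: [16, 74, 66, 57, 11]
t=9: [40, 83, 88, 75, 34]
t=10: [56, 11, 16, 75, 65]
t=11: [75, 34, 40, 83, 88]
t=12: [75, 65, 56, 11, 16]
t=13: [83, 88, 75, 34, 40]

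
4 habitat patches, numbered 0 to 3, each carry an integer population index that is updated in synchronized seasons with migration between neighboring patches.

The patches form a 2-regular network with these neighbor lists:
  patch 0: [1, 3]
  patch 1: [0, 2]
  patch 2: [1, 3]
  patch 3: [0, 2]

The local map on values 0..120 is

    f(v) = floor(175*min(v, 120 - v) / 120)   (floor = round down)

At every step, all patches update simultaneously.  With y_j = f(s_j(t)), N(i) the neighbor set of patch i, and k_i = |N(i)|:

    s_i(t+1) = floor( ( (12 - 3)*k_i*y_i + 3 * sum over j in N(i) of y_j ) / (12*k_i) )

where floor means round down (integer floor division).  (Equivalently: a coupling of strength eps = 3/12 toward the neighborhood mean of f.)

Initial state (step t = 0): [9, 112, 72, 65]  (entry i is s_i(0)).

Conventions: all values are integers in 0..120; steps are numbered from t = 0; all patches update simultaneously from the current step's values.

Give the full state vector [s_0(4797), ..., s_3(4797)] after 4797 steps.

Answer: [51, 53, 55, 53]
Key observation: The state at step 23, [65, 62, 59, 62], reappears at step 31: the system is in a cycle of period 8 from step 23 on.  Therefore the state at step 4797 equals the state at step 23 + ((4797 - 23) mod 8) = 29, which is [51, 53, 55, 53].

Derivation:
t=0: [9, 112, 72, 65]
t=1: [21, 18, 63, 70]
t=2: [34, 33, 74, 68]
t=3: [52, 50, 65, 70]
t=4: [74, 73, 78, 73]
t=5: [67, 67, 62, 67]
t=6: [77, 77, 82, 77]
t=7: [62, 61, 56, 61]
t=8: [84, 85, 82, 85]
t=9: [51, 51, 54, 51]
t=10: [74, 74, 77, 74]
t=11: [67, 66, 63, 66]
t=12: [77, 78, 81, 78]
t=13: [61, 60, 57, 60]
t=14: [86, 86, 84, 86]
t=15: [49, 49, 51, 49]
t=16: [71, 71, 73, 71]
t=17: [71, 70, 68, 70]
t=18: [71, 72, 74, 72]
t=19: [70, 69, 67, 69]
t=20: [72, 74, 76, 74]
t=21: [69, 67, 64, 67]
t=22: [74, 77, 80, 77]
t=23: [65, 62, 59, 62]
t=24: [81, 83, 85, 83]
t=25: [55, 53, 51, 53]
t=26: [79, 77, 74, 77]
t=27: [59, 62, 65, 62]
t=28: [85, 83, 81, 83]
t=29: [51, 53, 55, 53]
t=30: [74, 77, 79, 77]
t=31: [65, 62, 59, 62]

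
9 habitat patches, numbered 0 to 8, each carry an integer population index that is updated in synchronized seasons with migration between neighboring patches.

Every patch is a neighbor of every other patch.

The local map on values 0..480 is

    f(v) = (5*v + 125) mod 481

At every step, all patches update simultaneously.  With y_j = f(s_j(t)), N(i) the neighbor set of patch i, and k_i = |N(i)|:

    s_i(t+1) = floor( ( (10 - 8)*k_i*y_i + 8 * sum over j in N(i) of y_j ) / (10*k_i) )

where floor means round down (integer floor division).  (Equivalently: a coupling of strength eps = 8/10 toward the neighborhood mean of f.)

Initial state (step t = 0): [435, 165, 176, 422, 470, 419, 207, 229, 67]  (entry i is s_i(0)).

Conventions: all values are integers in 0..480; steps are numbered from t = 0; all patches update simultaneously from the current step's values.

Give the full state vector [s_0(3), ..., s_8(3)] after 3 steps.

Simulating step by step:
t=0: [435, 165, 176, 422, 470, 419, 207, 229, 67]
t=1: [290, 300, 257, 284, 260, 282, 272, 283, 299]
t=2: [186, 191, 218, 183, 219, 182, 177, 183, 191]
t=3: [121, 123, 137, 119, 137, 119, 116, 119, 123]

Answer: [121, 123, 137, 119, 137, 119, 116, 119, 123]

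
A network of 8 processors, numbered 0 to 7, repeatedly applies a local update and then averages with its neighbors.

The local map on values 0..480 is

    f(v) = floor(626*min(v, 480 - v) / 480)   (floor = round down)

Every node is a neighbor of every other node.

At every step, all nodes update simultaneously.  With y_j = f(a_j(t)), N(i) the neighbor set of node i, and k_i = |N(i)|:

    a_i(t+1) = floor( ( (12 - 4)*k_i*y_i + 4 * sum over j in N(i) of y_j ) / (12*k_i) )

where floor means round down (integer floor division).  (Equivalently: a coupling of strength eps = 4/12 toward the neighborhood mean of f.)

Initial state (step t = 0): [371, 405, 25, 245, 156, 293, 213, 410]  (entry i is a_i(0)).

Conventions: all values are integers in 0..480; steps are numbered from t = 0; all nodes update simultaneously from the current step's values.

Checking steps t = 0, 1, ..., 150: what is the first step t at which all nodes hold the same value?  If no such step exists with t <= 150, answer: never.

Simulating step by step:
t=0: [371, 405, 25, 245, 156, 293, 213, 410]  (not all equal)
t=1: [154, 126, 86, 255, 191, 216, 237, 122]  (not all equal)
t=2: [207, 185, 153, 265, 238, 258, 275, 182]  (not all equal)
t=3: [266, 248, 222, 272, 291, 278, 264, 246]  (not all equal)
t=4: [279, 293, 285, 274, 258, 269, 280, 295]  (not all equal)
t=5: [261, 250, 256, 265, 278, 269, 260, 248]  (not all equal)
t=6: [285, 293, 289, 282, 271, 278, 285, 295]  (not all equal)
t=7: [254, 247, 251, 256, 265, 259, 254, 246]  (not all equal)
t=8: [294, 299, 296, 292, 285, 290, 294, 300]  (not all equal)
t=9: [242, 238, 240, 244, 249, 245, 242, 237]  (not all equal)
t=10: [309, 309, 311, 307, 303, 306, 309, 308]  (not all equal)
t=11: [223, 223, 221, 224, 227, 225, 223, 224]  (not all equal)
t=12: [290, 290, 289, 291, 294, 292, 290, 291]  (not all equal)
t=13: [246, 246, 247, 246, 243, 245, 246, 246]  (not all equal)
t=14: [305, 305, 303, 305, 307, 305, 305, 305]  (not all equal)
t=15: [227, 227, 229, 227, 226, 227, 227, 227]  (not all equal)
t=16: [296, 296, 297, 296, 294, 296, 296, 296]  (not all equal)
t=17: [239, 239, 238, 239, 240, 239, 239, 239]  (not all equal)
t=18: [311, 311, 310, 311, 312, 311, 311, 311]  (not all equal)
t=19: [220, 220, 220, 220, 219, 220, 220, 220]  (not all equal)
t=20: [285, 285, 285, 285, 285, 285, 285, 285]  (all equal)

Answer: 20
Key observation: Synchronization is absorbing here: once all nodes are equal they stay equal, and step 20 is the first all-equal step.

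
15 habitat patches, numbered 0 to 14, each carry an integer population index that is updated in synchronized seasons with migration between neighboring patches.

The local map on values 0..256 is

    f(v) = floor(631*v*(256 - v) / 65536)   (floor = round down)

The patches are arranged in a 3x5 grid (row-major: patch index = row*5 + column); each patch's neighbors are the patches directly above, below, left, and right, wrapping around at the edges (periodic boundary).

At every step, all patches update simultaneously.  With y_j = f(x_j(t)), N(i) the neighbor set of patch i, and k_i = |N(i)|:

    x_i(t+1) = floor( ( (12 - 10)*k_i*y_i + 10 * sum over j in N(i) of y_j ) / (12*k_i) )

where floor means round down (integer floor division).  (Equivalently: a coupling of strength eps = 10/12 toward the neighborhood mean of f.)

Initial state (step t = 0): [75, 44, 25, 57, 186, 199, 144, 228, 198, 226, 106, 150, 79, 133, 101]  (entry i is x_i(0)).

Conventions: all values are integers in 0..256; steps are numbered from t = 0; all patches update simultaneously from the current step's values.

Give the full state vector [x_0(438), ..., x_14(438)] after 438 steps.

Simulating step by step:
t=0: [75, 44, 25, 57, 186, 199, 144, 228, 198, 226, 106, 150, 79, 133, 101]
t=1: [120, 117, 91, 111, 115, 122, 111, 104, 100, 113, 138, 136, 111, 130, 129]
t=2: [156, 153, 152, 152, 155, 155, 155, 150, 153, 155, 156, 155, 152, 154, 156]
t=3: [150, 150, 152, 151, 150, 150, 150, 151, 151, 150, 150, 150, 151, 151, 150]
t=4: [153, 152, 152, 152, 152, 153, 152, 152, 152, 152, 153, 152, 152, 152, 152]
t=5: [151, 151, 152, 152, 151, 151, 151, 152, 152, 151, 151, 151, 152, 152, 151]
t=6: [152, 152, 152, 152, 152, 152, 152, 152, 152, 152, 152, 152, 152, 152, 152]
t=7: [152, 152, 152, 152, 152, 152, 152, 152, 152, 152, 152, 152, 152, 152, 152]

Answer: [152, 152, 152, 152, 152, 152, 152, 152, 152, 152, 152, 152, 152, 152, 152]
Key observation: The state at step 6, [152, 152, 152, 152, 152, 152, 152, 152, 152, 152, 152, 152, 152, 152, 152], reappears at step 7: the system is in a cycle of period 1 from step 6 on.  Therefore the state at step 438 equals the state at step 6 + ((438 - 6) mod 1) = 6, which is [152, 152, 152, 152, 152, 152, 152, 152, 152, 152, 152, 152, 152, 152, 152].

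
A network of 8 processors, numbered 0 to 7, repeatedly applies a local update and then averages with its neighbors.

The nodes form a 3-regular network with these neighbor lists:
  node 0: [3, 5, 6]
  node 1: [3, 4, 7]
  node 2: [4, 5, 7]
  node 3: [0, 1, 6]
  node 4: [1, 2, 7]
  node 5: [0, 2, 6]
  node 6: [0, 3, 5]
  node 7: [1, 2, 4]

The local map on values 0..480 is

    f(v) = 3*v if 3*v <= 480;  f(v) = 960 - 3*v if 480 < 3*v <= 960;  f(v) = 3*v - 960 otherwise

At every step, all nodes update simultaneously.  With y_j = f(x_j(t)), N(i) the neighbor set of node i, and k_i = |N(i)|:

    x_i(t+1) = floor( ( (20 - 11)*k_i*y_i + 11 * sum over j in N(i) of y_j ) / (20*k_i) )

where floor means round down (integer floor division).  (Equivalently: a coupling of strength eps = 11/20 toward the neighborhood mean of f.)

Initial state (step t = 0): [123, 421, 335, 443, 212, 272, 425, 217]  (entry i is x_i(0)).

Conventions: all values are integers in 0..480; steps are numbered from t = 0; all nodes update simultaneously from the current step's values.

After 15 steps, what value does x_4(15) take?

Answer: x_4(15) = 92

Derivation:
t=0: [123, 421, 335, 443, 212, 272, 425, 217]
t=1: [317, 320, 162, 347, 266, 198, 303, 262]
t=2: [95, 76, 342, 47, 191, 262, 106, 194]
t=3: [244, 268, 201, 215, 297, 200, 253, 294]
t=4: [263, 154, 253, 249, 139, 306, 256, 141]
t=5: [158, 400, 252, 247, 386, 122, 164, 388]
t=6: [406, 221, 232, 315, 207, 374, 404, 209]
t=7: [194, 259, 271, 154, 316, 214, 193, 314]
t=8: [382, 172, 129, 380, 69, 309, 383, 70]
t=9: [157, 309, 256, 231, 284, 154, 158, 284]
t=10: [432, 103, 210, 299, 109, 416, 433, 109]
t=11: [277, 270, 321, 208, 324, 313, 278, 324]
t=12: [146, 133, 9, 225, 35, 56, 145, 35]
t=13: [359, 270, 81, 361, 144, 240, 359, 144]
t=14: [140, 248, 311, 125, 345, 195, 140, 345]
t=15: [403, 193, 108, 362, 92, 327, 403, 92]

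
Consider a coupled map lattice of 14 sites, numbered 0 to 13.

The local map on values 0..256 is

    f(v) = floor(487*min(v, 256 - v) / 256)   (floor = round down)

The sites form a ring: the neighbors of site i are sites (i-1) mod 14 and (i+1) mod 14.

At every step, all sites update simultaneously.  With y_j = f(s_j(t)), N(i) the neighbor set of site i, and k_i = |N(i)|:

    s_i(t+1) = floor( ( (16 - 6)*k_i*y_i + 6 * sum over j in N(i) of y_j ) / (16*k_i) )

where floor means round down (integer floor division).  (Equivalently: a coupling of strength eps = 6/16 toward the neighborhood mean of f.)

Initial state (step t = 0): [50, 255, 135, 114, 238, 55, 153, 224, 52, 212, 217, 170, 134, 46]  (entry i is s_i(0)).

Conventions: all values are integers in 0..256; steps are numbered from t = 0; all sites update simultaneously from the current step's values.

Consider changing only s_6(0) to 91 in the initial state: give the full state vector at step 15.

Answer: [119, 136, 164, 149, 122, 148, 186, 152, 156, 192, 172, 153, 164, 169]
Key observation: This trace re-runs the system from the modified initial state.

Derivation:
t=0: [50, 255, 135, 114, 238, 55, 91, 224, 52, 212, 217, 170, 134, 46]
t=1: [75, 61, 184, 184, 81, 103, 138, 88, 88, 84, 92, 159, 191, 115]
t=2: [151, 124, 132, 139, 158, 192, 207, 177, 165, 163, 173, 170, 152, 185]
t=3: [193, 228, 232, 217, 180, 127, 108, 143, 169, 171, 161, 168, 179, 158]
t=4: [119, 63, 51, 81, 149, 216, 213, 203, 173, 165, 174, 165, 157, 165]
t=5: [196, 134, 111, 152, 170, 100, 83, 107, 149, 166, 161, 172, 182, 185]
t=6: [140, 205, 212, 193, 174, 178, 171, 194, 197, 178, 174, 159, 142, 132]
t=7: [199, 117, 92, 119, 146, 151, 150, 124, 119, 142, 159, 184, 213, 228]
t=8: [119, 191, 193, 213, 210, 201, 207, 226, 225, 211, 181, 134, 86, 68]
t=9: [188, 141, 112, 89, 89, 98, 88, 63, 62, 90, 148, 202, 169, 153]
t=10: [158, 200, 205, 177, 172, 179, 161, 127, 127, 167, 179, 133, 158, 177]
t=11: [164, 119, 108, 141, 154, 154, 185, 229, 227, 178, 166, 207, 188, 163]
t=12: [184, 212, 211, 211, 198, 182, 130, 67, 71, 134, 152, 114, 131, 167]
t=13: [132, 93, 84, 89, 110, 152, 199, 149, 151, 207, 207, 216, 220, 175]
t=14: [208, 183, 164, 174, 199, 182, 142, 184, 179, 112, 89, 77, 85, 153]
t=15: [119, 136, 164, 149, 122, 148, 186, 152, 156, 192, 172, 153, 164, 169]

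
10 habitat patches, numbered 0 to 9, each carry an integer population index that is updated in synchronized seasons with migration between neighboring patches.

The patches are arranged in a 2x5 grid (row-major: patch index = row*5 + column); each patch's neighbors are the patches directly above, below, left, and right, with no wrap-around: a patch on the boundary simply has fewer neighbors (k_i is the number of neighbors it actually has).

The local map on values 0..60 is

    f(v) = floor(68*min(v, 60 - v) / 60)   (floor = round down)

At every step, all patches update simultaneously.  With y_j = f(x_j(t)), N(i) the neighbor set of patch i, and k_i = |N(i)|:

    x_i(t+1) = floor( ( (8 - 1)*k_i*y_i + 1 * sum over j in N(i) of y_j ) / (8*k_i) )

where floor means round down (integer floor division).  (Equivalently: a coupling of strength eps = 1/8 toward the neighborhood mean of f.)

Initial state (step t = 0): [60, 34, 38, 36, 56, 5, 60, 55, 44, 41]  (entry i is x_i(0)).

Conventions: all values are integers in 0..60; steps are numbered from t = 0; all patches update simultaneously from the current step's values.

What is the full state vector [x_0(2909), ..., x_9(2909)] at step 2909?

Answer: [32, 32, 32, 33, 34, 32, 32, 32, 33, 34]
Key observation: The state at step 37, [32, 33, 33, 32, 32, 32, 33, 33, 32, 32], reappears at step 49: the system is in a cycle of period 12 from step 37 on.  Therefore the state at step 2909 equals the state at step 37 + ((2909 - 37) mod 12) = 41, which is [32, 32, 32, 33, 34, 32, 32, 32, 33, 34].

Derivation:
t=0: [60, 34, 38, 36, 56, 5, 60, 55, 44, 41]
t=1: [2, 26, 23, 25, 6, 4, 1, 6, 17, 19]
t=2: [3, 26, 25, 26, 8, 3, 2, 7, 18, 19]
t=3: [4, 26, 27, 27, 11, 2, 3, 8, 19, 20]
t=4: [5, 26, 29, 28, 13, 2, 4, 10, 20, 21]
t=5: [6, 27, 30, 29, 15, 2, 5, 12, 21, 22]
t=6: [7, 28, 32, 31, 18, 2, 6, 13, 23, 23]
t=7: [8, 28, 30, 31, 21, 2, 7, 14, 25, 25]
t=8: [9, 29, 33, 31, 23, 2, 8, 16, 27, 27]
t=9: [10, 30, 29, 31, 26, 2, 10, 18, 29, 29]
t=10: [11, 32, 31, 31, 29, 3, 11, 20, 31, 31]
t=11: [12, 29, 31, 32, 32, 4, 12, 22, 31, 32]
t=12: [13, 30, 31, 31, 31, 5, 13, 24, 31, 31]
t=13: [14, 32, 31, 32, 32, 6, 15, 26, 31, 32]
t=14: [15, 29, 31, 31, 31, 7, 17, 28, 31, 31]
t=15: [17, 30, 31, 32, 32, 8, 19, 30, 31, 32]
t=16: [19, 32, 32, 31, 31, 10, 21, 33, 32, 31]
t=17: [21, 30, 31, 31, 32, 12, 23, 29, 31, 31]
t=18: [23, 33, 32, 31, 31, 14, 26, 31, 32, 31]
t=19: [25, 29, 31, 31, 32, 16, 28, 31, 31, 31]
t=20: [27, 31, 32, 31, 31, 19, 30, 31, 32, 31]
t=21: [29, 31, 31, 31, 32, 22, 33, 32, 31, 31]
t=22: [31, 31, 31, 31, 31, 24, 29, 31, 31, 31]
t=23: [31, 32, 32, 32, 32, 27, 31, 32, 32, 32]
t=24: [31, 31, 31, 31, 31, 30, 31, 31, 31, 31]
t=25: [32, 32, 32, 32, 32, 33, 32, 32, 32, 32]
t=26: [30, 31, 31, 31, 31, 30, 30, 31, 31, 31]
t=27: [33, 32, 32, 32, 32, 34, 33, 32, 32, 32]
t=28: [30, 30, 31, 31, 31, 29, 30, 30, 31, 31]
t=29: [33, 33, 32, 32, 32, 32, 33, 33, 32, 32]
t=30: [30, 30, 30, 31, 31, 30, 30, 30, 30, 31]
t=31: [34, 34, 33, 32, 32, 34, 34, 34, 33, 32]
t=32: [29, 29, 29, 30, 31, 29, 29, 29, 30, 30]
t=33: [32, 32, 32, 33, 32, 32, 32, 32, 33, 33]
t=34: [31, 31, 30, 30, 30, 31, 31, 30, 30, 30]
t=35: [32, 32, 33, 34, 34, 32, 32, 33, 34, 34]
t=36: [31, 30, 30, 29, 29, 31, 30, 30, 29, 29]
t=37: [32, 33, 33, 32, 32, 32, 33, 33, 32, 32]
t=38: [30, 30, 30, 30, 31, 30, 30, 30, 30, 31]
t=39: [34, 34, 34, 33, 32, 34, 34, 34, 33, 32]
t=40: [29, 29, 29, 30, 30, 29, 29, 29, 30, 30]
t=41: [32, 32, 32, 33, 34, 32, 32, 32, 33, 34]
t=42: [31, 31, 30, 30, 29, 31, 31, 30, 30, 29]
t=43: [32, 32, 33, 33, 32, 32, 32, 33, 33, 32]
t=44: [31, 30, 30, 30, 30, 31, 30, 30, 30, 30]
t=45: [32, 33, 34, 34, 34, 32, 33, 34, 34, 34]
t=46: [30, 30, 29, 29, 29, 30, 30, 29, 29, 29]
t=47: [34, 33, 32, 32, 32, 34, 33, 32, 32, 32]
t=48: [29, 30, 30, 31, 31, 29, 30, 30, 31, 31]
t=49: [32, 33, 33, 32, 32, 32, 33, 33, 32, 32]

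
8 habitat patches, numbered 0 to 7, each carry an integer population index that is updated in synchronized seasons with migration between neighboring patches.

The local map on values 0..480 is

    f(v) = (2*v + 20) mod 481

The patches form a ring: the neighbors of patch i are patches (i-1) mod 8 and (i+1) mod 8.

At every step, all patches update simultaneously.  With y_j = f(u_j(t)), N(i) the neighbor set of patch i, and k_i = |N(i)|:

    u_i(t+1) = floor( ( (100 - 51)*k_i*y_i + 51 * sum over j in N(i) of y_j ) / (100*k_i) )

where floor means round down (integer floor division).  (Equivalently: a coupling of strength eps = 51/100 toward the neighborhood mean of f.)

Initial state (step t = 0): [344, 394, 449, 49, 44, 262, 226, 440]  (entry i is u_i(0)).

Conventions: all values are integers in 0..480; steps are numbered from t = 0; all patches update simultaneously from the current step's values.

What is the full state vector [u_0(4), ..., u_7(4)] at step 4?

Answer: [197, 193, 264, 294, 300, 288, 275, 261]

Derivation:
t=0: [344, 394, 449, 49, 44, 262, 226, 440]
t=1: [301, 329, 327, 196, 99, 178, 354, 383]
t=2: [197, 181, 249, 306, 307, 302, 294, 248]
t=3: [309, 302, 154, 122, 149, 141, 107, 155]
t=4: [197, 193, 264, 294, 300, 288, 275, 261]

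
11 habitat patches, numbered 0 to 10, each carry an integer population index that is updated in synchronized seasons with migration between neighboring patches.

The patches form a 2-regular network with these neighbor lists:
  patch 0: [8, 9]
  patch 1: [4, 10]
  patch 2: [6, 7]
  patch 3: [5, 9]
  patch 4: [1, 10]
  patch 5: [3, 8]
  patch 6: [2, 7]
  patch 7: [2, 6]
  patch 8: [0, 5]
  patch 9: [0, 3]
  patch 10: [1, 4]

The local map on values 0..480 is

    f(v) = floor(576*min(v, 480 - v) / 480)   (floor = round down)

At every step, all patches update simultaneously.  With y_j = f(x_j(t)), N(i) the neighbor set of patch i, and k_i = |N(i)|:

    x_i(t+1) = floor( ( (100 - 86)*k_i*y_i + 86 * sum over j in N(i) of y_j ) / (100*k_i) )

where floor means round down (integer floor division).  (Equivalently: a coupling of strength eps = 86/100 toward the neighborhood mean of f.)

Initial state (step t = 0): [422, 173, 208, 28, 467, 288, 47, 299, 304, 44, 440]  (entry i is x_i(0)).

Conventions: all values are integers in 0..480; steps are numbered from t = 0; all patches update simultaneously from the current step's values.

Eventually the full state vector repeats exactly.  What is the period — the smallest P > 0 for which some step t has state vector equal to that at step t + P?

Answer: 4
Key observation: The state at step 20, [282, 283, 282, 282, 283, 282, 282, 282, 282, 282, 283], reappears at step 24 — and no state repeats earlier — so the cycle the system enters has period 4.

Derivation:
t=0: [422, 173, 208, 28, 467, 288, 47, 299, 304, 44, 440]
t=1: [122, 56, 152, 125, 111, 137, 208, 161, 158, 51, 102]
t=2: [127, 119, 215, 117, 99, 168, 196, 212, 159, 135, 103]
t=3: [172, 123, 246, 175, 130, 170, 253, 247, 178, 148, 129]
t=4: [196, 153, 276, 193, 151, 210, 278, 276, 206, 203, 151]
t=5: [243, 181, 243, 245, 181, 240, 243, 243, 243, 234, 181]
t=6: [282, 217, 284, 283, 217, 283, 284, 284, 285, 282, 217]
t=7: [235, 260, 235, 236, 260, 235, 235, 235, 236, 236, 260]
t=8: [282, 264, 282, 282, 264, 282, 282, 282, 282, 282, 264]
t=9: [237, 259, 237, 237, 259, 237, 237, 237, 237, 237, 259]
t=10: [284, 265, 284, 284, 265, 284, 284, 284, 284, 284, 265]
t=11: [235, 258, 235, 235, 258, 235, 235, 235, 235, 235, 258]
t=12: [282, 266, 282, 282, 266, 282, 282, 282, 282, 282, 266]
t=13: [237, 256, 237, 237, 256, 237, 237, 237, 237, 237, 256]
t=14: [284, 268, 284, 284, 268, 284, 284, 284, 284, 284, 268]
t=15: [235, 254, 235, 235, 254, 235, 235, 235, 235, 235, 254]
t=16: [282, 271, 282, 282, 271, 282, 282, 282, 282, 282, 271]
t=17: [237, 250, 237, 237, 250, 237, 237, 237, 237, 237, 250]
t=18: [284, 276, 284, 284, 276, 284, 284, 284, 284, 284, 276]
t=19: [235, 244, 235, 235, 244, 235, 235, 235, 235, 235, 244]
t=20: [282, 283, 282, 282, 283, 282, 282, 282, 282, 282, 283]
t=21: [237, 236, 237, 237, 236, 237, 237, 237, 237, 237, 236]
t=22: [284, 283, 284, 284, 283, 284, 284, 284, 284, 284, 283]
t=23: [235, 236, 235, 235, 236, 235, 235, 235, 235, 235, 236]
t=24: [282, 283, 282, 282, 283, 282, 282, 282, 282, 282, 283]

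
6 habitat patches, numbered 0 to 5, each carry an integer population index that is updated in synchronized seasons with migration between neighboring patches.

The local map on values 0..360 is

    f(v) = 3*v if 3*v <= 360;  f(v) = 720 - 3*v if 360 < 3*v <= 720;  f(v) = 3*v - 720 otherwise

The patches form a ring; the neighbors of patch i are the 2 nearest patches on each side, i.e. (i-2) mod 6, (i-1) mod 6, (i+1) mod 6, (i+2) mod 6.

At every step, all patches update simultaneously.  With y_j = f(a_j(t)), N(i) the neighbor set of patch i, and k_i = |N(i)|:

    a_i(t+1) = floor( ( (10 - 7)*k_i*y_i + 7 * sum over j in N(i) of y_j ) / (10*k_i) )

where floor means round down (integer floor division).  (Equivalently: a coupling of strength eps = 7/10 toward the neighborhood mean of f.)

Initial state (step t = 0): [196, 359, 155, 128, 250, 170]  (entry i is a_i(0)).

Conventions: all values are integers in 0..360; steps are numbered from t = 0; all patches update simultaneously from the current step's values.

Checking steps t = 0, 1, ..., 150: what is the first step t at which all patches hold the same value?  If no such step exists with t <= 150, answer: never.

Simulating step by step:
t=0: [196, 359, 155, 128, 250, 170]  (not all equal)
t=1: [188, 270, 226, 249, 172, 212]  (not all equal)
t=2: [120, 81, 96, 81, 115, 108]  (not all equal)
t=3: [318, 285, 294, 282, 316, 305]  (not all equal)
t=4: [196, 165, 175, 163, 193, 185]  (not all equal)
t=5: [166, 194, 186, 196, 168, 177]  (not all equal)
t=6: [189, 164, 172, 162, 188, 180]  (not all equal)
t=7: [180, 203, 196, 204, 181, 188]  (not all equal)
t=8: [154, 134, 140, 133, 153, 147]  (not all equal)
t=9: [280, 298, 292, 298, 280, 286]  (not all equal)
t=10: [138, 155, 149, 155, 138, 144]  (not all equal)
t=11: [288, 272, 278, 272, 288, 282]  (not all equal)
t=12: [127, 112, 118, 112, 127, 121]  (not all equal)
t=13: [344, 343, 342, 343, 344, 343]  (not all equal)
t=14: [309, 309, 309, 309, 309, 310]  (not all equal)
t=15: [207, 207, 207, 207, 207, 207]  (all equal)

Answer: 15
Key observation: Synchronization is absorbing here: once all patches are equal they stay equal, and step 15 is the first all-equal step.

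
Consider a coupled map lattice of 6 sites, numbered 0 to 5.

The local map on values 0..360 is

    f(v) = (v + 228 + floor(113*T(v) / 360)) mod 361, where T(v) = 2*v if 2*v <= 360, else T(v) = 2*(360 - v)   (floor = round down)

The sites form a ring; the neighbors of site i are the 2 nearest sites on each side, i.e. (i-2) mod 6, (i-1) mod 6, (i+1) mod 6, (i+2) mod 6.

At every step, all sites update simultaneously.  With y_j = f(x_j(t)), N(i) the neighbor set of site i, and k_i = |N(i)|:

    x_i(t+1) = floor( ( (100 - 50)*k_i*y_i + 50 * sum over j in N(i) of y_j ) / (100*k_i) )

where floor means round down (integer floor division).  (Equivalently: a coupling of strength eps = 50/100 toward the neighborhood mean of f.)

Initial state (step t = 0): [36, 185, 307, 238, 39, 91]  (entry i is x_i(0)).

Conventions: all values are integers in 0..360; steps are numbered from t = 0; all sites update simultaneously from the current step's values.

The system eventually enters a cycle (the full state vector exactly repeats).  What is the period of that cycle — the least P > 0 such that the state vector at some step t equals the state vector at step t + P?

Simulating step by step:
t=0: [36, 185, 307, 238, 39, 91]
t=1: [227, 166, 218, 174, 231, 122]
t=2: [157, 139, 167, 144, 159, 112]
t=3: [111, 97, 124, 101, 113, 79]
t=4: [85, 74, 53, 77, 87, 197]
t=5: [107, 278, 246, 281, 108, 172]
t=6: [91, 169, 151, 169, 92, 132]
t=7: [51, 114, 95, 114, 51, 79]
t=8: [248, 118, 101, 118, 248, 268]
t=9: [150, 87, 76, 87, 150, 157]
t=10: [129, 78, 205, 78, 129, 90]
t=11: [114, 253, 192, 253, 114, 114]
t=12: [82, 150, 141, 150, 82, 85]
t=13: [26, 82, 75, 82, 26, 30]
t=14: [247, 112, 242, 112, 247, 205]
t=15: [165, 97, 149, 97, 165, 142]
t=16: [113, 57, 94, 57, 113, 88]
t=17: [75, 210, 102, 210, 75, 97]
t=18: [247, 157, 146, 157, 247, 142]
t=19: [155, 124, 128, 124, 155, 125]
t=20: [101, 75, 84, 75, 101, 81]
t=21: [108, 267, 96, 267, 108, 274]
t=22: [77, 152, 70, 152, 77, 155]
t=23: [292, 172, 287, 172, 292, 176]
t=24: [187, 160, 186, 160, 187, 163]
t=25: [153, 136, 153, 136, 153, 138]
t=26: [109, 95, 109, 95, 109, 96]
t=27: [38, 27, 38, 27, 38, 27]
t=28: [284, 275, 284, 275, 284, 275]
t=29: [197, 195, 197, 195, 197, 195]
t=30: [165, 165, 165, 165, 165, 165]
t=31: [135, 135, 135, 135, 135, 135]
t=32: [86, 86, 86, 86, 86, 86]
t=33: [6, 6, 6, 6, 6, 6]
t=34: [237, 237, 237, 237, 237, 237]
t=35: [181, 181, 181, 181, 181, 181]
t=36: [160, 160, 160, 160, 160, 160]
t=37: [127, 127, 127, 127, 127, 127]
t=38: [73, 73, 73, 73, 73, 73]
t=39: [346, 346, 346, 346, 346, 346]
t=40: [221, 221, 221, 221, 221, 221]
t=41: [175, 175, 175, 175, 175, 175]
t=42: [151, 151, 151, 151, 151, 151]
t=43: [112, 112, 112, 112, 112, 112]
t=44: [49, 49, 49, 49, 49, 49]
t=45: [307, 307, 307, 307, 307, 307]
t=46: [207, 207, 207, 207, 207, 207]
t=47: [170, 170, 170, 170, 170, 170]
t=48: [143, 143, 143, 143, 143, 143]
t=49: [99, 99, 99, 99, 99, 99]
t=50: [28, 28, 28, 28, 28, 28]
t=51: [273, 273, 273, 273, 273, 273]
t=52: [194, 194, 194, 194, 194, 194]
t=53: [165, 165, 165, 165, 165, 165]

Answer: 23
Key observation: The state at step 30, [165, 165, 165, 165, 165, 165], reappears at step 53 — and no state repeats earlier — so the cycle the system enters has period 23.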